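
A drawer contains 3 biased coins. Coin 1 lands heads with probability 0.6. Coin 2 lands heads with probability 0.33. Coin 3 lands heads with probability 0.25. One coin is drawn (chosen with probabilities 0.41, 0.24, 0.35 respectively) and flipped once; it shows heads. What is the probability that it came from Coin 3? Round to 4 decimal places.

P(heads|C1) = 0.6; P(heads|C2) = 0.33; P(heads|C3) = 0.25.
Prior × likelihood for each source: 0.41·0.6=0.2460, 0.24·0.33=0.07920, 0.35·0.25=0.08750. Summing gives P(heads) = 0.41270.
P(Coin 3 | heads) = 0.08750 / 0.41270 = 0.2120.

Posterior probability ≈ 0.2120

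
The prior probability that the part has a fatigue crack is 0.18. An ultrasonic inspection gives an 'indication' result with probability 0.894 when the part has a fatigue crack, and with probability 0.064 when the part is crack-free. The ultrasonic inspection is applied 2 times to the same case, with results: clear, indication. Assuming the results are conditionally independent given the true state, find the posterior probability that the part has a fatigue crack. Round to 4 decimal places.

With H the event that the part has a fatigue crack, the joint likelihood of the observed sequence is P(data|H) = 0.106·0.894 = 0.094764 and P(data|¬H) = 0.936·0.064 = 0.059904.
Bayes: P(H|data) = 0.18·0.094764 / (0.18·0.094764 + 0.82·0.059904) = 0.017058/0.066179 = 0.2577.

Posterior P(H) ≈ 0.2577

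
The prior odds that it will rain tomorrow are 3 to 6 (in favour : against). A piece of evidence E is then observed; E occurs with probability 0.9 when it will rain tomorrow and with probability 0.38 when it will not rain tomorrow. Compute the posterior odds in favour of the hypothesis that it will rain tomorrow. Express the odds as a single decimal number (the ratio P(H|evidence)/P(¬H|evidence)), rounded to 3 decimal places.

Posterior odds ≈ 1.184

Prior odds = 3/6 = 0.50000. In log-odds, ln(0.50000) = -0.69315.
Add log likelihood ratio: ln(2.3684) = 0.86222.
Posterior log-odds = 0.16908, so posterior odds = exp(0.16908) = 1.1842.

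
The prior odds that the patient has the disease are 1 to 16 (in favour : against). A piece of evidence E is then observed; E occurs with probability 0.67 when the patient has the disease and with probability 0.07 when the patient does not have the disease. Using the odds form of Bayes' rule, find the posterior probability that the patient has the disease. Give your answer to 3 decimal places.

Prior odds = 1/16 = 0.062500.
Likelihood ratio for E = 0.67/0.07 = 9.5714.
Posterior odds = prior odds × LR = 0.59821.
Posterior probability = odds/(1+odds) = 0.59821/1.5982 = 0.374.

Posterior probability ≈ 0.374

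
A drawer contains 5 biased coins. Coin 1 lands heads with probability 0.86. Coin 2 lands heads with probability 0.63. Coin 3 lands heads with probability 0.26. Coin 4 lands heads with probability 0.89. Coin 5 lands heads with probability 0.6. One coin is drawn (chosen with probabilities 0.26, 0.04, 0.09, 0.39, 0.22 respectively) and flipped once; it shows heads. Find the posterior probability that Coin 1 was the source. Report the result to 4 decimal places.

P(heads|C1) = 0.86; P(heads|C2) = 0.63; P(heads|C3) = 0.26; P(heads|C4) = 0.89; P(heads|C5) = 0.6.
Prior × likelihood for each source: 0.26·0.86=0.2236, 0.04·0.63=0.02520, 0.09·0.26=0.02340, 0.39·0.89=0.3471, 0.22·0.6=0.1320. Summing gives P(heads) = 0.75130.
P(Coin 1 | heads) = 0.2236 / 0.75130 = 0.2976.

Posterior probability ≈ 0.2976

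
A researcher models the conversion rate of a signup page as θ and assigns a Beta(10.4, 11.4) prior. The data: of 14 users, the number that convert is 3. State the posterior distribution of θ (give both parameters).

The binomial likelihood is conjugate to the Beta prior: with 3 successes and 11 failures, the posterior is Beta(10.4+3, 11.4+11) = Beta(13.4, 22.4).

Posterior: Beta(13.4, 22.4)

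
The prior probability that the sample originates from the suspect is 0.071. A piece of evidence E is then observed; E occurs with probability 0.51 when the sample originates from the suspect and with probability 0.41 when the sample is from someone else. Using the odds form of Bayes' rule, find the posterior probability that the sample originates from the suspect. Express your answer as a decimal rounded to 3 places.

Prior odds = 0.071/(1−0.071) = 0.076426.
Likelihood ratio for E = 0.51/0.41 = 1.2439.
Posterior odds = prior odds × LR = 0.095067.
Posterior probability = odds/(1+odds) = 0.095067/1.0951 = 0.087.

Posterior probability ≈ 0.087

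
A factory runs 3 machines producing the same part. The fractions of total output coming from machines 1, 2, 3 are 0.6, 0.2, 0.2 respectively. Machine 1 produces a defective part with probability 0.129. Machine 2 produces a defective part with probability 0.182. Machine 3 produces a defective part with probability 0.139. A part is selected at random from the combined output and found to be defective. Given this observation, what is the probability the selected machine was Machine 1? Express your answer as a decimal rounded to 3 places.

Tabulate prior·likelihood by source: [1] prior 0.6, lik 0.129, product 0.07740; [2] prior 0.2, lik 0.182, product 0.03640; [3] prior 0.2, lik 0.139, product 0.02780.
Normalizing constant = 0.14160; the posterior for Machine 1 is its product over the sum, 0.07740/0.14160 = 0.547.

Posterior probability ≈ 0.547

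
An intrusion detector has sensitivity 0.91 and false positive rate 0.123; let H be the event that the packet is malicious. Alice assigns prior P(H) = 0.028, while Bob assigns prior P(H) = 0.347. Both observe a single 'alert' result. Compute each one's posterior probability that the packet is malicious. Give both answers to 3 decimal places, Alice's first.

Alice: 0.176; Bob: 0.797

The likelihood ratio for an 'alert' result is 0.91/0.123 = 7.3984.
Alice: prior odds 0.028/0.972 = 0.028807; posterior odds 0.21312; posterior probability 0.176.
Bob: prior odds 0.347/0.653 = 0.53139; posterior odds 3.9314; posterior probability 0.797.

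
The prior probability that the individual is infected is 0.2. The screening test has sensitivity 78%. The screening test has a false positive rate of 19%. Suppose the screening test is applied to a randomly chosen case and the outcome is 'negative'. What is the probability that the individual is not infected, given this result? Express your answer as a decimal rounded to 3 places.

P(¬H | E) ≈ 0.936

Write H for 'the individual is infected'. Prior odds H:¬H = 0.2/0.8 = 0.25000. For the 'negative' outcome, the likelihood ratio is 0.22/0.81 = 0.27160.
Posterior odds = 0.25000 × 0.27160 = 0.067901, so P(H|E) = 0.067901/(1+0.067901) = 0.064. Then P(¬H|E) = 1 − 0.064 = 0.936.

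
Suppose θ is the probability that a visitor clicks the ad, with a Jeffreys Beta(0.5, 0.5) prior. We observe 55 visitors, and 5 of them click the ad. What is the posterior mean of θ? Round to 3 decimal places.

The binomial likelihood is conjugate to the Beta prior: with 5 successes and 50 failures, the posterior is Beta(0.5+5, 0.5+50) = Beta(5.5, 50.5).
Posterior mean = α/(α+β) = 5.5/56 = 0.098.

Posterior mean ≈ 0.098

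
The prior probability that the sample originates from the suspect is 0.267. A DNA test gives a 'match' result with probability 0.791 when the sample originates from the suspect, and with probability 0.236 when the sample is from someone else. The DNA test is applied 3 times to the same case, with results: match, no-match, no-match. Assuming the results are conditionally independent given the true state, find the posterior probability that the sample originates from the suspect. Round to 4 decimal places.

Posterior P(H) ≈ 0.0837

Let H be the event that the sample originates from the suspect; start with P(H) = 0.267. P('match'|H) = 0.791, P('match'|¬H) = 0.236.
Update on result 1 ('match'): P(H) ← 0.791·0.2670 / (0.791·0.2670 + 0.236·0.7330) = 0.21120/0.38418 = 0.5497.
Update on result 2 ('no-match'): P(H) ← 0.209·0.5497 / (0.209·0.5497 + 0.764·0.4503) = 0.11489/0.45890 = 0.2504.
Update on result 3 ('no-match'): P(H) ← 0.209·0.2504 / (0.209·0.2504 + 0.764·0.7496) = 0.052326/0.62505 = 0.0837.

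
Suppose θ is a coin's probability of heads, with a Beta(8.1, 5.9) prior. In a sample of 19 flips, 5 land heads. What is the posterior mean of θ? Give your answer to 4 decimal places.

Observing 5 successes and 14 failures updates Beta(8.1, 5.9) by adding the success and failure counts to the two shape parameters: α = 8.1+5 = 13.1, β = 5.9+14 = 19.9.
E[θ | data] = 13.1/(13.1+19.9) = 0.3970.

Posterior mean ≈ 0.3970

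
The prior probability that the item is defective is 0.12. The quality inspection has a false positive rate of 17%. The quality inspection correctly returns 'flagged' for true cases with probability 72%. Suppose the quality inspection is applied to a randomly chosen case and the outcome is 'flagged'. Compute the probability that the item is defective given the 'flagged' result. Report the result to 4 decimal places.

Write H for 'the item is defective'. Prior odds H:¬H = 0.12/0.88 = 0.13636. For the 'flagged' outcome, the likelihood ratio is 0.72/0.17 = 4.2353.
Posterior odds = 0.13636 × 4.2353 = 0.57754, so P(H|E) = 0.57754/(1+0.57754) = 0.3661.

P(H | E) ≈ 0.3661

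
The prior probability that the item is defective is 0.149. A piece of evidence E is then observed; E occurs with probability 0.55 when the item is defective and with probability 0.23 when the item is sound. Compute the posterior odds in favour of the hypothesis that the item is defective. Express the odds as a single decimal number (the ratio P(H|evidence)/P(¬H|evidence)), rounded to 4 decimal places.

Prior odds = 0.149/(1−0.149) = 0.17509.
Likelihood ratio for E = 0.55/0.23 = 2.3913.
Posterior odds = prior odds × LR = 0.41869.

Posterior odds ≈ 0.4187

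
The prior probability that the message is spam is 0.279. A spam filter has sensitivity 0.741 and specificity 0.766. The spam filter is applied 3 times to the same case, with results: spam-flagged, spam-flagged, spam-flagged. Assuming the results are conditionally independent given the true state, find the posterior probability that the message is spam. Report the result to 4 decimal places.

Posterior P(H) ≈ 0.9247

Let H be the event that the message is spam; start with P(H) = 0.279. P('spam-flagged'|H) = 0.741, P('spam-flagged'|¬H) = 0.234.
Update on result 1 ('spam-flagged'): P(H) ← 0.741·0.2790 / (0.741·0.2790 + 0.234·0.7210) = 0.20674/0.37545 = 0.5506.
Update on result 2 ('spam-flagged'): P(H) ← 0.741·0.5506 / (0.741·0.5506 + 0.234·0.4494) = 0.40802/0.51317 = 0.7951.
Update on result 3 ('spam-flagged'): P(H) ← 0.741·0.7951 / (0.741·0.7951 + 0.234·0.2049) = 0.58917/0.63711 = 0.9247.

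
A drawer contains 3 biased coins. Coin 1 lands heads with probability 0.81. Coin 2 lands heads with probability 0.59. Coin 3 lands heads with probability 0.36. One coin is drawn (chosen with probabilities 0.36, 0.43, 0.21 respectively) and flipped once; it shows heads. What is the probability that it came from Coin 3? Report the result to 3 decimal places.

P(heads|C1) = 0.81; P(heads|C2) = 0.59; P(heads|C3) = 0.36.
Prior × likelihood for each source: 0.36·0.81=0.2916, 0.43·0.59=0.2537, 0.21·0.36=0.07560. Summing gives P(heads) = 0.62090.
P(Coin 3 | heads) = 0.07560 / 0.62090 = 0.122.

Posterior probability ≈ 0.122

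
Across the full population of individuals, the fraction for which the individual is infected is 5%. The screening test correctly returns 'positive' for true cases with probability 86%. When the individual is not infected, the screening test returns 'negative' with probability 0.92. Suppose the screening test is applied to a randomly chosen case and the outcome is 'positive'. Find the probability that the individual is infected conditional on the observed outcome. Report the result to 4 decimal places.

Write H for 'the individual is infected'. Prior odds H:¬H = 0.05/0.95 = 0.052632. For the 'positive' outcome, the likelihood ratio is 0.86/0.08 = 10.750.
Posterior odds = 0.052632 × 10.750 = 0.56579, so P(H|E) = 0.56579/(1+0.56579) = 0.3613.

P(H | E) ≈ 0.3613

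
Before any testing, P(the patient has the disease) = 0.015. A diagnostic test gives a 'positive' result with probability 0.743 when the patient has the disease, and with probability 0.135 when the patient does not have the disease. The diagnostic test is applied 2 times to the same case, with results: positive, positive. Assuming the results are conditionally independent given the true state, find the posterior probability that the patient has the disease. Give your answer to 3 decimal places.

Posterior P(H) ≈ 0.316

Let H be the event that the patient has the disease; start with P(H) = 0.015. P('positive'|H) = 0.743, P('positive'|¬H) = 0.135.
Update on result 1 ('positive'): P(H) ← 0.743·0.0150 / (0.743·0.0150 + 0.135·0.9850) = 0.011145/0.14412 = 0.0773.
Update on result 2 ('positive'): P(H) ← 0.743·0.0773 / (0.743·0.0773 + 0.135·0.9227) = 0.057457/0.18202 = 0.3157.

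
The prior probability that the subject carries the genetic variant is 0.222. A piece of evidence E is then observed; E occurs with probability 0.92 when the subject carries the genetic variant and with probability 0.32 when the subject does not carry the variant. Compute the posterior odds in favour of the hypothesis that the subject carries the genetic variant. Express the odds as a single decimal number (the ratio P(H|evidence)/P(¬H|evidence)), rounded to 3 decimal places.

Posterior odds ≈ 0.820

Prior odds = 0.222/(1−0.222) = 0.28535. In log-odds, ln(0.28535) = -1.2540.
Add log likelihood ratio: ln(2.8750) = 1.0561.
Posterior log-odds = -0.19800, so posterior odds = exp(-0.19800) = 0.82037.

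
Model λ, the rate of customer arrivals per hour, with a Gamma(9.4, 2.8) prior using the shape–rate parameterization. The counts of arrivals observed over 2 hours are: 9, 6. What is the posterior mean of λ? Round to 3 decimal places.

Posterior mean ≈ 5.083

The Poisson likelihood adds the total count to the shape and the number of exposure periods to the rate. Here ∑xᵢ = 15 and n = 2, so shape 9.4→24.4 and rate 2.8→4.8.
Posterior mean = shape/rate = 24.4/4.8 = 5.083.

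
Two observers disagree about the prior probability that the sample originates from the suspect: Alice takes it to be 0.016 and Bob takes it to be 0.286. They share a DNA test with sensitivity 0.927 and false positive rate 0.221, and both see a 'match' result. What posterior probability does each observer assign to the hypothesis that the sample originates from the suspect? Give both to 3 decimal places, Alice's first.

Alice: 0.064; Bob: 0.627

P('+'|H) = 0.927, P('+'|¬H) = 0.221.
Alice: numerator 0.927·0.016 = 0.014832; evidence = 0.014832+0.221·0.984 = 0.23230; posterior = 0.064.
Bob: numerator 0.927·0.286 = 0.26512; evidence = 0.26512+0.221·0.714 = 0.42292; posterior = 0.627.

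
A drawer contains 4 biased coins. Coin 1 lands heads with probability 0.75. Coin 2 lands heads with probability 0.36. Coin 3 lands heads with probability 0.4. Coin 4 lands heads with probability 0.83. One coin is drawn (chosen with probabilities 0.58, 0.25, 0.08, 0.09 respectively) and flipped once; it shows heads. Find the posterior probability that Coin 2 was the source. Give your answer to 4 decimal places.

Posterior probability ≈ 0.1425

P(heads|C1) = 0.75; P(heads|C2) = 0.36; P(heads|C3) = 0.4; P(heads|C4) = 0.83.
Prior × likelihood for each source: 0.58·0.75=0.4350, 0.25·0.36=0.09000, 0.08·0.4=0.03200, 0.09·0.83=0.07470. Summing gives P(heads) = 0.63170.
P(Coin 2 | heads) = 0.09000 / 0.63170 = 0.1425.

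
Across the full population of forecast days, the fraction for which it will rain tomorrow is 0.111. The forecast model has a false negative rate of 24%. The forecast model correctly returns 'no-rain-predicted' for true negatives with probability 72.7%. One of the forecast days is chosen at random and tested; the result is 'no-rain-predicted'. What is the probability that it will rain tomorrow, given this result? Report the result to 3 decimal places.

P(H | E) ≈ 0.040

Write H for 'it will rain tomorrow'. Prior odds H:¬H = 0.111/0.889 = 0.12486. For the 'no-rain-predicted' outcome, the likelihood ratio is 0.24/0.727 = 0.33012.
Posterior odds = 0.12486 × 0.33012 = 0.041219, so P(H|E) = 0.041219/(1+0.041219) = 0.040.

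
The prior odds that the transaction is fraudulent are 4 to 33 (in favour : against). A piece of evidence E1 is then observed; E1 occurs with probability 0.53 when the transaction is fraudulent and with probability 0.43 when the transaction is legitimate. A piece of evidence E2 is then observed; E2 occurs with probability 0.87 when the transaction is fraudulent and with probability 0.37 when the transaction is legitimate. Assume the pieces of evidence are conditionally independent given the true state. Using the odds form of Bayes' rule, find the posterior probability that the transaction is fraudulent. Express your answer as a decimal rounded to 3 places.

Posterior probability ≈ 0.260

Prior odds = 4/33 = 0.12121. In log-odds, ln(0.12121) = -2.1102.
Add log likelihood ratios: ln(1.2326) + ln(2.3514) = 1.0641.
Posterior log-odds = -1.0461, so posterior odds = exp(-1.0461) = 0.35129. Converting, P(H|E) = 0.35129/1.3513 = 0.260.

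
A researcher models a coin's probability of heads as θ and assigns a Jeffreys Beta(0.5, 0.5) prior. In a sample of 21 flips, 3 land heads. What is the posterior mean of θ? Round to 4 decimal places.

Observing 3 successes and 18 failures updates Beta(0.5, 0.5) by adding the success and failure counts to the two shape parameters: α = 0.5+3 = 3.5, β = 0.5+18 = 18.5.
E[θ | data] = 3.5/(3.5+18.5) = 0.1591.

Posterior mean ≈ 0.1591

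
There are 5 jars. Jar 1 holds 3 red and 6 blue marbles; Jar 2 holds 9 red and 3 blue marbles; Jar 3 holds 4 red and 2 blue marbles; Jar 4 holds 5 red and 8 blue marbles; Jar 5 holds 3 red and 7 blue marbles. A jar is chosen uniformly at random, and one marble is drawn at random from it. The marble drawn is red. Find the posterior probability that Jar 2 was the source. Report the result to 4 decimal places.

P(red|Jar 1) = 0.3333; P(red|Jar 2) = 0.75; P(red|Jar 3) = 0.6667; P(red|Jar 4) = 0.3846; P(red|Jar 5) = 0.3.
Prior × likelihood for each source: 0.2·0.3333=0.06667, 0.2·0.75=0.1500, 0.2·0.6667=0.1333, 0.2·0.3846=0.07692, 0.2·0.3=0.06000. Summing gives P(red) = 0.48692.
P(Jar 2 | red) = 0.1500 / 0.48692 = 0.3081.

Posterior probability ≈ 0.3081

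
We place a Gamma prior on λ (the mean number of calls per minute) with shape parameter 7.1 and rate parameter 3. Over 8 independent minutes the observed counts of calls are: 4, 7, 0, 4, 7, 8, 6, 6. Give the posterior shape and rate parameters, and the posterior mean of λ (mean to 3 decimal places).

Posterior: Gamma(shape=49.1, rate=11); mean ≈ 4.464

Total count ∑xᵢ = 42 over n = 8 minutes.
Gamma is conjugate to the Poisson likelihood: posterior is Gamma(shape = 7.1+42 = 49.1, rate = 3+8 = 11).
Posterior mean = shape/rate = 49.1/11 = 4.464.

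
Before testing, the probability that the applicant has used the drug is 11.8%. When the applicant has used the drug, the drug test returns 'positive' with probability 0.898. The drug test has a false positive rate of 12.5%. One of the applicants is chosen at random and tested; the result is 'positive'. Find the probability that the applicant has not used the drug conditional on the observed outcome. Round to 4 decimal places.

Write H for 'the applicant has used the drug'. Prior odds H:¬H = 0.118/0.882 = 0.13379. For the 'positive' outcome, the likelihood ratio is 0.898/0.125 = 7.1840.
Posterior odds = 0.13379 × 7.1840 = 0.96112, so P(H|E) = 0.96112/(1+0.96112) = 0.4901. Then P(¬H|E) = 1 − 0.4901 = 0.5099.

P(¬H | E) ≈ 0.5099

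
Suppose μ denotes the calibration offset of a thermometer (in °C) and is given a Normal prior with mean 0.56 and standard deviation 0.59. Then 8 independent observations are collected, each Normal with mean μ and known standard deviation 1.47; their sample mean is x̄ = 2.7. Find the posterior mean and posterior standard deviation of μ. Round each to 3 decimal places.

Posterior mean ≈ 1.765; posterior SD ≈ 0.390

Prior precision 1/τ₀² = 1/0.59² = 2.87274; data precision n/σ² = 8/1.47² = 3.70216.
Posterior precision = 2.87274 + 3.70216 = 6.57490, giving posterior SD = 1/√6.57490 = 0.390.
Posterior mean = (2.87274·0.56 + 3.70216·2.7) / 6.57490 = 1.765.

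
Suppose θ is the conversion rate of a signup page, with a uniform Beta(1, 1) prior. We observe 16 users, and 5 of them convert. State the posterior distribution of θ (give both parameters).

The binomial likelihood is conjugate to the Beta prior: with 5 successes and 11 failures, the posterior is Beta(1+5, 1+11) = Beta(6, 12).

Posterior: Beta(6, 12)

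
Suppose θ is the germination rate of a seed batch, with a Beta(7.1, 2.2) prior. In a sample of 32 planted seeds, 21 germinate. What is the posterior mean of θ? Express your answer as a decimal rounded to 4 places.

Observing 21 successes and 11 failures updates Beta(7.1, 2.2) by adding the success and failure counts to the two shape parameters: α = 7.1+21 = 28.1, β = 2.2+11 = 13.2.
Posterior mean = α/(α+β) = 28.1/41.3 = 0.6804.

Posterior mean ≈ 0.6804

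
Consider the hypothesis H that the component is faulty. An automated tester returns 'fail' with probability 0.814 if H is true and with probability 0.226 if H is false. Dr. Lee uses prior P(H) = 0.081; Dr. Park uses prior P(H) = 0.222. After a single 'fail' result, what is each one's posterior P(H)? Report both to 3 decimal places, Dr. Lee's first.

Dr. Lee: 0.241; Dr. Park: 0.507

P('+'|H) = 0.814, P('+'|¬H) = 0.226.
Dr. Lee: numerator 0.814·0.081 = 0.065934; evidence = 0.065934+0.226·0.919 = 0.27363; posterior = 0.241.
Dr. Park: numerator 0.814·0.222 = 0.18071; evidence = 0.18071+0.226·0.778 = 0.35654; posterior = 0.507.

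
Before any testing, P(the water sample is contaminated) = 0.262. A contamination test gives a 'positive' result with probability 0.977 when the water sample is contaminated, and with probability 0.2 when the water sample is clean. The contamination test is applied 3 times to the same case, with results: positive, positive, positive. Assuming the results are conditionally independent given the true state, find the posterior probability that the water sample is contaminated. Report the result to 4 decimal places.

Let H be the event that the water sample is contaminated; start with P(H) = 0.262. P('positive'|H) = 0.977, P('positive'|¬H) = 0.2.
Update on result 1 ('positive'): P(H) ← 0.977·0.2620 / (0.977·0.2620 + 0.2·0.7380) = 0.25597/0.40357 = 0.6343.
Update on result 2 ('positive'): P(H) ← 0.977·0.6343 / (0.977·0.6343 + 0.2·0.3657) = 0.61968/0.69283 = 0.8944.
Update on result 3 ('positive'): P(H) ← 0.977·0.8944 / (0.977·0.8944 + 0.2·0.1056) = 0.87385/0.89497 = 0.9764.

Posterior P(H) ≈ 0.9764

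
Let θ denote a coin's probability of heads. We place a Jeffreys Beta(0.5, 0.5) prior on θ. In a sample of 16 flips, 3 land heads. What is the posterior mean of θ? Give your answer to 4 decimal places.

Observing 3 successes and 13 failures updates Beta(0.5, 0.5) by adding the success and failure counts to the two shape parameters: α = 0.5+3 = 3.5, β = 0.5+13 = 13.5.
E[θ | data] = 3.5/(3.5+13.5) = 0.2059.

Posterior mean ≈ 0.2059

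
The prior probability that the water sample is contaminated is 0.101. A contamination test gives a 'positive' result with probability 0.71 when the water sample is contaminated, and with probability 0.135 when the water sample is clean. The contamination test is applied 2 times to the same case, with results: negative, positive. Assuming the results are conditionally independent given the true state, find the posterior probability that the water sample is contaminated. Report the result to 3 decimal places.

Let H be the event that the water sample is contaminated; start with P(H) = 0.101. P('positive'|H) = 0.71, P('positive'|¬H) = 0.135.
Update on result 1 ('negative'): P(H) ← 0.29·0.1010 / (0.29·0.1010 + 0.865·0.8990) = 0.029290/0.80693 = 0.0363.
Update on result 2 ('positive'): P(H) ← 0.71·0.0363 / (0.71·0.0363 + 0.135·0.9637) = 0.025772/0.15587 = 0.1653.

Posterior P(H) ≈ 0.165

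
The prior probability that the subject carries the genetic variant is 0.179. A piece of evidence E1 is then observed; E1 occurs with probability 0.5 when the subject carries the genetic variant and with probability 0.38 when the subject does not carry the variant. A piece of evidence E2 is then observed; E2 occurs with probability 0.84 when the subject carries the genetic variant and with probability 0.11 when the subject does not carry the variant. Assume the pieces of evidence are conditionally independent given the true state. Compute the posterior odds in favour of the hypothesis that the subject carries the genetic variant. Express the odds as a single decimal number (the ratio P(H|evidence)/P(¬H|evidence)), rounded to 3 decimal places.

Posterior odds ≈ 2.191

Prior odds = 0.179/(1−0.179) = 0.21803. In log-odds, ln(0.21803) = -1.5231.
Add log likelihood ratios: ln(1.3158) + ln(7.6364) = 2.3074.
Posterior log-odds = 0.78422, so posterior odds = exp(0.78422) = 2.1907.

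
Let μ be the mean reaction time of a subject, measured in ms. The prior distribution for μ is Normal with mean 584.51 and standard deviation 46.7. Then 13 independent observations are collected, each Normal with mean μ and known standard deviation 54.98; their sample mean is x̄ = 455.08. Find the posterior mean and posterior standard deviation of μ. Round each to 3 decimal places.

Posterior mean ≈ 467.550; posterior SD ≈ 14.496

Prior precision 1/τ₀² = 1/46.7² = 0.00045853; data precision n/σ² = 13/54.98² = 0.00430065.
Posterior precision = 0.00045853 + 0.00430065 = 0.00475918, giving posterior SD = 1/√0.00475918 = 14.496.
Posterior mean = (0.00045853·584.51 + 0.00430065·455.08) / 0.00475918 = 467.550.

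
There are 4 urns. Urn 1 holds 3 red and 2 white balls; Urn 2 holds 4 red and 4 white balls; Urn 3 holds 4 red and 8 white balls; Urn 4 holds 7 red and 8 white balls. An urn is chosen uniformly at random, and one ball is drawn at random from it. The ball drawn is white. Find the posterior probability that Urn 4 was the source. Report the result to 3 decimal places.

Posterior probability ≈ 0.254

Tabulate prior·likelihood by source: [1] prior 0.25, lik 0.4, product 0.1000; [2] prior 0.25, lik 0.5, product 0.1250; [3] prior 0.25, lik 0.6667, product 0.1667; [4] prior 0.25, lik 0.5333, product 0.1333.
Normalizing constant = 0.52500; the posterior for Urn 4 is its product over the sum, 0.1333/0.52500 = 0.254.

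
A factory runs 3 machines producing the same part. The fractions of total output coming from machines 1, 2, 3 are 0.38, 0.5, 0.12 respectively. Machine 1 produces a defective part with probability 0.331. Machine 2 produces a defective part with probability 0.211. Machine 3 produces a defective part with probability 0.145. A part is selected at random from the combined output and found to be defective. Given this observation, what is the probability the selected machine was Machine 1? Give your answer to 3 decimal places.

Tabulate prior·likelihood by source: [1] prior 0.38, lik 0.331, product 0.1258; [2] prior 0.5, lik 0.211, product 0.1055; [3] prior 0.12, lik 0.145, product 0.01740.
Normalizing constant = 0.24868; the posterior for Machine 1 is its product over the sum, 0.1258/0.24868 = 0.506.

Posterior probability ≈ 0.506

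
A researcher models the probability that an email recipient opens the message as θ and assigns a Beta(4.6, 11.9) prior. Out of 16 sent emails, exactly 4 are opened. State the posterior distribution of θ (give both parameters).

Observing 4 successes and 12 failures updates Beta(4.6, 11.9) by adding the success and failure counts to the two shape parameters: α = 4.6+4 = 8.6, β = 11.9+12 = 23.9.

Posterior: Beta(8.6, 23.9)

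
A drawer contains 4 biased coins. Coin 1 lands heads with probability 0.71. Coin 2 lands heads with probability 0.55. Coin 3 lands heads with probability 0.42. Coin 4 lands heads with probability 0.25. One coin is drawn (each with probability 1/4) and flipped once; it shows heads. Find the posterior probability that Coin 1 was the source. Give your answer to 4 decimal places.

Posterior probability ≈ 0.3679

Tabulate prior·likelihood by source: [1] prior 0.25, lik 0.71, product 0.1775; [2] prior 0.25, lik 0.55, product 0.1375; [3] prior 0.25, lik 0.42, product 0.1050; [4] prior 0.25, lik 0.25, product 0.06250.
Normalizing constant = 0.48250; the posterior for Coin 1 is its product over the sum, 0.1775/0.48250 = 0.3679.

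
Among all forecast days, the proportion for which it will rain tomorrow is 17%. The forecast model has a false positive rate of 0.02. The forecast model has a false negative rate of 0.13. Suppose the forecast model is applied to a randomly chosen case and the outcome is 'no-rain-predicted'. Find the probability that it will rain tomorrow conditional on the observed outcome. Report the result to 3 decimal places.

Let H be the event that it will rain tomorrow. P(H) = 0.17, so P(¬H) = 0.83. With E the 'no-rain-predicted' result, P(E|H) = 0.13 and P(E|¬H) = 0.98.
P(E) = 0.13·0.17 + 0.98·0.83 = 0.022100 + 0.81340 = 0.83550.
By Bayes' theorem, P(H|E) = 0.022100 / 0.83550 = 0.026.

P(H | E) ≈ 0.026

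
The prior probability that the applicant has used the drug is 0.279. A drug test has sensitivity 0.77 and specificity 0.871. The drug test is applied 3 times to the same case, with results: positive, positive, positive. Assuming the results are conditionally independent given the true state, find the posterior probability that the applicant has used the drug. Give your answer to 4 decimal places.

Let H be the event that the applicant has used the drug; start with P(H) = 0.279. P('positive'|H) = 0.77, P('positive'|¬H) = 0.129.
Update on result 1 ('positive'): P(H) ← 0.77·0.2790 / (0.77·0.2790 + 0.129·0.7210) = 0.21483/0.30784 = 0.6979.
Update on result 2 ('positive'): P(H) ← 0.77·0.6979 / (0.77·0.6979 + 0.129·0.3021) = 0.53736/0.57633 = 0.9324.
Update on result 3 ('positive'): P(H) ← 0.77·0.9324 / (0.77·0.9324 + 0.129·0.0676) = 0.71793/0.72665 = 0.9880.

Posterior P(H) ≈ 0.9880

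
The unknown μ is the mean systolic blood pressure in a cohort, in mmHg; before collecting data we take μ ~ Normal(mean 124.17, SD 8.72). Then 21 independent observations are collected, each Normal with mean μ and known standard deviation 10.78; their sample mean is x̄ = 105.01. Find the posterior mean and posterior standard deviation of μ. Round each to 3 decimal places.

Posterior mean ≈ 106.310; posterior SD ≈ 2.271

Prior precision 1/τ₀² = 1/8.72² = 0.0131512; data precision n/σ² = 21/10.78² = 0.180710.
Posterior precision = 0.0131512 + 0.180710 = 0.193861, giving posterior SD = 1/√0.193861 = 2.271.
Posterior mean = (0.0131512·124.17 + 0.180710·105.01) / 0.193861 = 106.310.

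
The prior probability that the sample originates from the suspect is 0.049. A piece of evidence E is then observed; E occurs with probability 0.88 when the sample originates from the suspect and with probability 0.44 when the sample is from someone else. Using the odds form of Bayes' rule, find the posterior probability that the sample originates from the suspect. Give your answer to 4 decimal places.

Prior odds = 0.049/(1−0.049) = 0.051525.
Likelihood ratio for E = 0.88/0.44 = 2.0000.
Posterior odds = prior odds × LR = 0.10305.
Posterior probability = odds/(1+odds) = 0.10305/1.1030 = 0.0934.

Posterior probability ≈ 0.0934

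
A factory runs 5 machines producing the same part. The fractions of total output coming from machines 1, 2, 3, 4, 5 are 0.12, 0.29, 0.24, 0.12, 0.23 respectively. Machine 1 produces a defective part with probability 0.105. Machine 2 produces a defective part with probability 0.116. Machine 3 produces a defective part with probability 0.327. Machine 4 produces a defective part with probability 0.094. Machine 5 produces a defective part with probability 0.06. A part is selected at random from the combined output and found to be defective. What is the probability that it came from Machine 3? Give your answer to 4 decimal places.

Tabulate prior·likelihood by source: [1] prior 0.12, lik 0.105, product 0.01260; [2] prior 0.29, lik 0.116, product 0.03364; [3] prior 0.24, lik 0.327, product 0.07848; [4] prior 0.12, lik 0.094, product 0.01128; [5] prior 0.23, lik 0.06, product 0.01380.
Normalizing constant = 0.14980; the posterior for Machine 3 is its product over the sum, 0.07848/0.14980 = 0.5239.

Posterior probability ≈ 0.5239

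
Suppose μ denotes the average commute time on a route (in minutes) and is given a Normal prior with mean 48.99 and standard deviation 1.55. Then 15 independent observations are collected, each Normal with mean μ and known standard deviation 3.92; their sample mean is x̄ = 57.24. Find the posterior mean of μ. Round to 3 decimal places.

With known σ, the Normal prior is conjugate. Weight on the data is w = (n/σ²)/(n/σ² + 1/τ₀²) = 0.976156/(0.976156+0.416233) = 0.70107.
Posterior mean = w·x̄ + (1−w)·μ₀ = 0.70107·57.24 + 0.29893·48.99 = 54.774.

Posterior mean ≈ 54.774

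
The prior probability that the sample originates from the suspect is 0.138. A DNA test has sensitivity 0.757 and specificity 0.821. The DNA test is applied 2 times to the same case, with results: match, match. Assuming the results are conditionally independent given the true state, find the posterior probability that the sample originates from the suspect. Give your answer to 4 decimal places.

Posterior P(H) ≈ 0.7411

Let H be the event that the sample originates from the suspect; start with P(H) = 0.138. P('match'|H) = 0.757, P('match'|¬H) = 0.179.
Update on result 1 ('match'): P(H) ← 0.757·0.1380 / (0.757·0.1380 + 0.179·0.8620) = 0.10447/0.25876 = 0.4037.
Update on result 2 ('match'): P(H) ← 0.757·0.4037 / (0.757·0.4037 + 0.179·0.5963) = 0.30561/0.41235 = 0.7411.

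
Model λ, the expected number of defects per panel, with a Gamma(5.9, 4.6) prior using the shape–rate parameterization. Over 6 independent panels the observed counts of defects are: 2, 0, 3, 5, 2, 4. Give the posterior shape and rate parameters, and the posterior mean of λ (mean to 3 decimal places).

Posterior: Gamma(shape=21.9, rate=10.6); mean ≈ 2.066

The Poisson likelihood adds the total count to the shape and the number of exposure periods to the rate. Here ∑xᵢ = 16 and n = 6, so shape 5.9→21.9 and rate 4.6→10.6.
Posterior mean = shape/rate = 21.9/10.6 = 2.066.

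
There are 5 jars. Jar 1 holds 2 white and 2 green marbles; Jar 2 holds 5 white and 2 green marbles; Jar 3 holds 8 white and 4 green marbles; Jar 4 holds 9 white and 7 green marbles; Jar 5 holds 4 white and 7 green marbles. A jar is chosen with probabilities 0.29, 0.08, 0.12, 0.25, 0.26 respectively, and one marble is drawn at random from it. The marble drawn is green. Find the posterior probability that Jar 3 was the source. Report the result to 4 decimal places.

Tabulate prior·likelihood by source: [1] prior 0.29, lik 0.5, product 0.1450; [2] prior 0.08, lik 0.2857, product 0.02286; [3] prior 0.12, lik 0.3333, product 0.04000; [4] prior 0.25, lik 0.4375, product 0.1094; [5] prior 0.26, lik 0.6364, product 0.1655.
Normalizing constant = 0.48269; the posterior for Jar 3 is its product over the sum, 0.04000/0.48269 = 0.0829.

Posterior probability ≈ 0.0829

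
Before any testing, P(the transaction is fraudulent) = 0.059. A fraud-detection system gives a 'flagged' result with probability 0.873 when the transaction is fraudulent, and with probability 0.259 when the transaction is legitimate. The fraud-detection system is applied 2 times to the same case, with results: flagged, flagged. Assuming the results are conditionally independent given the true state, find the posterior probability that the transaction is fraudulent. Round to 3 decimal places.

With H the event that the transaction is fraudulent, the joint likelihood of the observed sequence is P(data|H) = 0.873·0.873 = 0.76213 and P(data|¬H) = 0.259·0.259 = 0.067081.
Bayes: P(H|data) = 0.059·0.76213 / (0.059·0.76213 + 0.941·0.067081) = 0.044966/0.10809 = 0.4160.

Posterior P(H) ≈ 0.416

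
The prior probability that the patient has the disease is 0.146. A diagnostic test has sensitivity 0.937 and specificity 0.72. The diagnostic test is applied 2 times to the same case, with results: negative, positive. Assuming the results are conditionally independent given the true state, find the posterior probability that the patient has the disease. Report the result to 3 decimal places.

Let H be the event that the patient has the disease; start with P(H) = 0.146. P('positive'|H) = 0.937, P('positive'|¬H) = 0.28.
Update on result 1 ('negative'): P(H) ← 0.063·0.1460 / (0.063·0.1460 + 0.72·0.8540) = 0.0091980/0.62408 = 0.0147.
Update on result 2 ('positive'): P(H) ← 0.937·0.0147 / (0.937·0.0147 + 0.28·0.9853) = 0.013810/0.28968 = 0.0477.

Posterior P(H) ≈ 0.048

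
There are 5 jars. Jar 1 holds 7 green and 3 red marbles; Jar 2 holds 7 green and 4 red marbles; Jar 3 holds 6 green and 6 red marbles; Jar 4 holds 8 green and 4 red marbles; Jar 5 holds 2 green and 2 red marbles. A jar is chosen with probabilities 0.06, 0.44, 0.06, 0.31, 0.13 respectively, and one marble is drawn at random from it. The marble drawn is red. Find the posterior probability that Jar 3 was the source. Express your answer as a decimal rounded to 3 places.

Posterior probability ≈ 0.080

P(red|Jar 1) = 0.3; P(red|Jar 2) = 0.3636; P(red|Jar 3) = 0.5; P(red|Jar 4) = 0.3333; P(red|Jar 5) = 0.5.
Prior × likelihood for each source: 0.06·0.3=0.01800, 0.44·0.3636=0.1600, 0.06·0.5=0.03000, 0.31·0.3333=0.1033, 0.13·0.5=0.06500. Summing gives P(red) = 0.37633.
P(Jar 3 | red) = 0.03000 / 0.37633 = 0.080.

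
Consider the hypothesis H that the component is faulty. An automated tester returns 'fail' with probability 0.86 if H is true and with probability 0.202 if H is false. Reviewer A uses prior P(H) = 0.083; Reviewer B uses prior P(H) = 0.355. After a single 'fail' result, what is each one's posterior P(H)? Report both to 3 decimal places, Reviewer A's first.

Reviewer A: 0.278; Reviewer B: 0.701

P('+'|H) = 0.86, P('+'|¬H) = 0.202.
Reviewer A: numerator 0.86·0.083 = 0.071380; evidence = 0.071380+0.202·0.917 = 0.25661; posterior = 0.278.
Reviewer B: numerator 0.86·0.355 = 0.30530; evidence = 0.30530+0.202·0.645 = 0.43559; posterior = 0.701.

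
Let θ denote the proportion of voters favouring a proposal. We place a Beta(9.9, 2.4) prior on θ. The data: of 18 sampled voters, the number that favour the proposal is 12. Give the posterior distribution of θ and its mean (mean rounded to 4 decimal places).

Observing 12 successes and 6 failures updates Beta(9.9, 2.4) by adding the success and failure counts to the two shape parameters: α = 9.9+12 = 21.9, β = 2.4+6 = 8.4.
E[θ | data] = 21.9/(21.9+8.4) = 0.7228.

Posterior: Beta(21.9, 8.4); mean ≈ 0.7228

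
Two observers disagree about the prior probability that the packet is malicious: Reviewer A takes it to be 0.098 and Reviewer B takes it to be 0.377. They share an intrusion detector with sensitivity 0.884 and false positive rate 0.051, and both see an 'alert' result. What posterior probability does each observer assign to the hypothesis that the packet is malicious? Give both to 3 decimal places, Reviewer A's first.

Reviewer A: 0.653; Reviewer B: 0.913

P('+'|H) = 0.884, P('+'|¬H) = 0.051.
Reviewer A: numerator 0.884·0.098 = 0.086632; evidence = 0.086632+0.051·0.902 = 0.13263; posterior = 0.653.
Reviewer B: numerator 0.884·0.377 = 0.33327; evidence = 0.33327+0.051·0.623 = 0.36504; posterior = 0.913.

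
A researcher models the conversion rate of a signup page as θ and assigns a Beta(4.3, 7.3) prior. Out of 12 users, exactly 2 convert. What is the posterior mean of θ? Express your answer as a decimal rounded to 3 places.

The binomial likelihood is conjugate to the Beta prior: with 2 successes and 10 failures, the posterior is Beta(4.3+2, 7.3+10) = Beta(6.3, 17.3).
E[θ | data] = 6.3/(6.3+17.3) = 0.267.

Posterior mean ≈ 0.267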